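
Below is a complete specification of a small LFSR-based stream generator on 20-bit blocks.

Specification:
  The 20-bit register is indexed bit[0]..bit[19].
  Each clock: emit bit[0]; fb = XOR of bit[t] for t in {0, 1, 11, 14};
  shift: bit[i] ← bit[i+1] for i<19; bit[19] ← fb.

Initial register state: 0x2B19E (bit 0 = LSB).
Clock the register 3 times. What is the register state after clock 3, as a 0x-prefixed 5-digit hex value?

reg_0 = 0x2B19E
clock 1: out=0, reg = 0x958CF
clock 2: out=1, reg = 0x4AC67
clock 3: out=1, reg = 0xA5633

0xA5633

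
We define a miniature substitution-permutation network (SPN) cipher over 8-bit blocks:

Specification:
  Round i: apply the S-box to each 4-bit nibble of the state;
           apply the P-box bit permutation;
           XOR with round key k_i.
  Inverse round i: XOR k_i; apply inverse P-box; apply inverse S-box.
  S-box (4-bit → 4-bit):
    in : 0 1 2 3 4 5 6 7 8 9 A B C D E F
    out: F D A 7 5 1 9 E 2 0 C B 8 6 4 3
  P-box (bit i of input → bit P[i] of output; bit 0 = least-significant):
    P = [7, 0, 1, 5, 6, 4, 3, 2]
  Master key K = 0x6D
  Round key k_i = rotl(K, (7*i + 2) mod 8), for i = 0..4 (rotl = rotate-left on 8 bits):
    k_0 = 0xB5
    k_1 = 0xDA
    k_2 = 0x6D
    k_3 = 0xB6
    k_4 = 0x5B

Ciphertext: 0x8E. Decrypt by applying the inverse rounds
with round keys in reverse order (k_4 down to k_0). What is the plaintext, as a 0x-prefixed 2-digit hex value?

s_0 = ciphertext = 0x8E
s_1 = InvRound(s_0, k_4) = 0xBF
s_2 = InvRound(s_1, k_3) = 0xE8
s_3 = InvRound(s_2, k_2) = 0xCF
s_4 = InvRound(s_3, k_1) = 0x28
s_5 = InvRound(s_4, k_0) = 0x7F

0x7F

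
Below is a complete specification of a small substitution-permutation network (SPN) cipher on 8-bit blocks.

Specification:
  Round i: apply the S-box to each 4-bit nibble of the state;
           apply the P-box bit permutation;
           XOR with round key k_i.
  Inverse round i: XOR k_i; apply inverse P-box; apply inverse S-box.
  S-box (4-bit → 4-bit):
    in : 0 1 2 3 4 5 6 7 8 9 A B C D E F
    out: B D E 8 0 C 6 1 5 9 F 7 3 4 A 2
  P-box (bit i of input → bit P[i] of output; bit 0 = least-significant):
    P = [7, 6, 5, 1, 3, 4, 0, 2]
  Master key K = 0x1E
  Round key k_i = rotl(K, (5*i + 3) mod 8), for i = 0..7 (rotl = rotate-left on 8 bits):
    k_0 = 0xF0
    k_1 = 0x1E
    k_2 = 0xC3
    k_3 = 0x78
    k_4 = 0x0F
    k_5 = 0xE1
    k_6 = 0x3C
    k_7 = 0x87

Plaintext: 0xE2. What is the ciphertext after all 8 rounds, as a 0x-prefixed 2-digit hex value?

s_0 = plaintext = 0xE2
s_1 = Round(s_0, k_0) = 0x86
s_2 = Round(s_1, k_1) = 0x77
s_3 = Round(s_2, k_2) = 0x4B
s_4 = Round(s_3, k_3) = 0x98
s_5 = Round(s_4, k_4) = 0xA3
s_6 = Round(s_5, k_5) = 0xFE
s_7 = Round(s_6, k_6) = 0x6E
s_8 = Round(s_7, k_7) = 0xD4

0xD4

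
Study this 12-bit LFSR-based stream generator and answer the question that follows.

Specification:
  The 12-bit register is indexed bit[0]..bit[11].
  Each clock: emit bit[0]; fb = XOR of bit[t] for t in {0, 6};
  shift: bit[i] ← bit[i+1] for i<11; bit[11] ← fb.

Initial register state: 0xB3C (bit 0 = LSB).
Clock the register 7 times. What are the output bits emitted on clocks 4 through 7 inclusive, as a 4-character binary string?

reg_0 = 0xB3C
clock 1: out=0, reg = 0x59E
clock 2: out=0, reg = 0x2CF
clock 3: out=1, reg = 0x167
clock 4: out=1, reg = 0x0B3
clock 5: out=1, reg = 0x859
clock 6: out=1, reg = 0x42C
clock 7: out=0, reg = 0x216

1110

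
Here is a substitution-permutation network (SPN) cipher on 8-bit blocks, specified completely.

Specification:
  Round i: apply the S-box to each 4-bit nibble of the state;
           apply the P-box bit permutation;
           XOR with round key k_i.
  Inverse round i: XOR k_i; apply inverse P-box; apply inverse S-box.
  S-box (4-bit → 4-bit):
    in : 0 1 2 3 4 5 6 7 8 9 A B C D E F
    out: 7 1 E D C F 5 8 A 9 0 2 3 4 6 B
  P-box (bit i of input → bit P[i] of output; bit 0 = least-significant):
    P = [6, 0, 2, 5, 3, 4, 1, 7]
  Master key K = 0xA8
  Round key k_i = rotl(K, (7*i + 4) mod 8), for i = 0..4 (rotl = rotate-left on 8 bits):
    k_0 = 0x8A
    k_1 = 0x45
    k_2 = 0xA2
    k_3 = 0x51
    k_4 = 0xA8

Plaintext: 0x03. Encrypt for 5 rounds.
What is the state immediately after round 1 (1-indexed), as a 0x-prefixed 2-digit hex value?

0xF4

s_0 = plaintext = 0x03
s_1 = Round(s_0, k_0) = 0xF4
s_2 = Round(s_1, k_1) = 0xF9
s_3 = Round(s_2, k_2) = 0x5A
s_4 = Round(s_3, k_3) = 0xCB
s_5 = Round(s_4, k_4) = 0xB1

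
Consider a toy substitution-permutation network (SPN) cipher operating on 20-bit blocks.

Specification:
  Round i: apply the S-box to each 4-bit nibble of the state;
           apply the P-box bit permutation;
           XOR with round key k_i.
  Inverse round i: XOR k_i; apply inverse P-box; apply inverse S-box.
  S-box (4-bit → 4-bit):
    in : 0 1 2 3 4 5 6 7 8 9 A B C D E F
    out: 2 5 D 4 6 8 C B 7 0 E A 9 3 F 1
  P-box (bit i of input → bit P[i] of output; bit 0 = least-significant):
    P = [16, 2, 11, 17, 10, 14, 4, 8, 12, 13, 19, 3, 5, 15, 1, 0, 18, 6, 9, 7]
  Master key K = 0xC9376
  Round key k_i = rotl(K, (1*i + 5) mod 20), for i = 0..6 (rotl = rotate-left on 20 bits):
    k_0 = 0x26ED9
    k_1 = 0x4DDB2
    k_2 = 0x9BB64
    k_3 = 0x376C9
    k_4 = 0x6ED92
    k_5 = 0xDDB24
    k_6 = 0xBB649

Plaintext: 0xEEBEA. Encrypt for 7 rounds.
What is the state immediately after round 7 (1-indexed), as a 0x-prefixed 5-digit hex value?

s_0 = plaintext = 0xEEBEA
s_1 = Round(s_0, k_0) = 0x48126
s_2 = Round(s_1, k_1) = 0xE42C0
s_3 = Round(s_2, k_2) = 0x52CAA
s_4 = Round(s_3, k_3) = 0x12F76
s_5 = Round(s_4, k_4) = 0x0B2B1
s_6 = Round(s_5, k_5) = 0x4026D
s_7 = Round(s_6, k_6) = 0x22515

0x22515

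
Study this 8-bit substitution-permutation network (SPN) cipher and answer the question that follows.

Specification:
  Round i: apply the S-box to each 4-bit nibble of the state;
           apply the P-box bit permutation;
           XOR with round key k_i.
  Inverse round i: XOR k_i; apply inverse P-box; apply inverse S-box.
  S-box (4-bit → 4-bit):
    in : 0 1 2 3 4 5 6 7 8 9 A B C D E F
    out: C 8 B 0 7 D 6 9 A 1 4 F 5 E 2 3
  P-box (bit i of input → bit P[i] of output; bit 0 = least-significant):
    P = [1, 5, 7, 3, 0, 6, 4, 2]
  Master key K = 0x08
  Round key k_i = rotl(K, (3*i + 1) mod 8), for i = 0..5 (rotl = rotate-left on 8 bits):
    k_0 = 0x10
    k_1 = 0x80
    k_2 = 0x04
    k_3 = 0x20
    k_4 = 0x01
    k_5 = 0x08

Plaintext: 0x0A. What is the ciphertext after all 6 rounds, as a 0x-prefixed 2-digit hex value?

s_0 = plaintext = 0x0A
s_1 = Round(s_0, k_0) = 0x84
s_2 = Round(s_1, k_1) = 0x66
s_3 = Round(s_2, k_2) = 0xF4
s_4 = Round(s_3, k_3) = 0xC3
s_5 = Round(s_4, k_4) = 0x10
s_6 = Round(s_5, k_5) = 0x84

0x84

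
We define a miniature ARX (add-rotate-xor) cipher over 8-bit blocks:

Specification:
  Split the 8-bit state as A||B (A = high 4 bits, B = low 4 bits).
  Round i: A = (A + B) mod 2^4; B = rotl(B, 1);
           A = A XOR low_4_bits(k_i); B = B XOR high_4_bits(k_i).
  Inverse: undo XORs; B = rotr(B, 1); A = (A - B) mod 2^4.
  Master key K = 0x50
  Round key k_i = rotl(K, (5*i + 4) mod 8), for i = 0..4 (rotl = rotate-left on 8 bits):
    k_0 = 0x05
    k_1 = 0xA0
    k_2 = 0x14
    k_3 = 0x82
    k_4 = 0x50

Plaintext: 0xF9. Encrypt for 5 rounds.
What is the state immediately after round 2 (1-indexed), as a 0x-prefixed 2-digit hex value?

0x0C

s_0 = plaintext = 0xF9
s_1 = Round(s_0, k_0) = 0xD3
s_2 = Round(s_1, k_1) = 0x0C
s_3 = Round(s_2, k_2) = 0x88
s_4 = Round(s_3, k_3) = 0x29
s_5 = Round(s_4, k_4) = 0xB6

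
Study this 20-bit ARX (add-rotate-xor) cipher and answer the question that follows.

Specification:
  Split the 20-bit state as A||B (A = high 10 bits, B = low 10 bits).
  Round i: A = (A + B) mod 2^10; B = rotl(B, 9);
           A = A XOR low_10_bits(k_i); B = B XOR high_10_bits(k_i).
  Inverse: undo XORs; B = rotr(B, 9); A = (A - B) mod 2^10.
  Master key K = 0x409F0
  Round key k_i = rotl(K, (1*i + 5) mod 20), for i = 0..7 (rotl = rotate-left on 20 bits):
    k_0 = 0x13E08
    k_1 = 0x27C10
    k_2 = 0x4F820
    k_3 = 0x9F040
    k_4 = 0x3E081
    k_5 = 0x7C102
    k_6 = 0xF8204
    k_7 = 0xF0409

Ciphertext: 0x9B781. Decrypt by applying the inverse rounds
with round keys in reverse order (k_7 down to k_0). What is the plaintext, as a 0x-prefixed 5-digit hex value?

s_0 = ciphertext = 0x9B781
s_1 = InvRound(s_0, k_7) = 0x79080
s_2 = InvRound(s_1, k_6) = 0x47EC1
s_3 = InvRound(s_2, k_5) = 0x6EA63
s_4 = InvRound(s_3, k_4) = 0x01137
s_5 = InvRound(s_4, k_3) = 0x6B697
s_6 = InvRound(s_5, k_2) = 0x8EB53
s_7 = InvRound(s_6, k_1) = 0xA4799
s_8 = InvRound(s_7, k_0) = 0x3B3AD

0x3B3AD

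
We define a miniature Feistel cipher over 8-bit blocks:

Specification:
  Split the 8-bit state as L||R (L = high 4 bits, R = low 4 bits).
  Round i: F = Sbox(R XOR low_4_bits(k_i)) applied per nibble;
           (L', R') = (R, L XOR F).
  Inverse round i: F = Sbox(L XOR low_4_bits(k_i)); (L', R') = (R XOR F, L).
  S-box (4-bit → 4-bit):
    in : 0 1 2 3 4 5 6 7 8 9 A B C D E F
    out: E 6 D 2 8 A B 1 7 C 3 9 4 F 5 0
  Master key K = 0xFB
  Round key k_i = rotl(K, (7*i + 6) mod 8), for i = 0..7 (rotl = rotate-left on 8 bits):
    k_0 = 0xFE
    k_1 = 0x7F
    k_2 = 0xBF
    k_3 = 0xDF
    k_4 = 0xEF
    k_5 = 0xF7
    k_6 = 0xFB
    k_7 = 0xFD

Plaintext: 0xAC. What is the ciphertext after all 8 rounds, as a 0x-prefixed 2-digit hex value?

s_0 = plaintext = 0xAC
s_1 = Round(s_0, k_0) = 0xC7
s_2 = Round(s_1, k_1) = 0x7B
s_3 = Round(s_2, k_2) = 0xBF
s_4 = Round(s_3, k_3) = 0xF5
s_5 = Round(s_4, k_4) = 0x5C
s_6 = Round(s_5, k_5) = 0xCC
s_7 = Round(s_6, k_6) = 0xCD
s_8 = Round(s_7, k_7) = 0xD2

0xD2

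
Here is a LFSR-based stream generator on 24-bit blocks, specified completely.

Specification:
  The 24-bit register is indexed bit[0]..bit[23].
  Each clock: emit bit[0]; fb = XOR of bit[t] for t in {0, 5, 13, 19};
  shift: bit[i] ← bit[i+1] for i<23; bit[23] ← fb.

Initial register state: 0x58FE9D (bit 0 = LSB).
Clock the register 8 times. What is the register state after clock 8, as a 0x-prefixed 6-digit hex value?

0x0558FE

reg_0 = 0x58FE9D
clock 1: out=1, reg = 0xAC7F4E
clock 2: out=0, reg = 0x563FA7
clock 3: out=1, reg = 0xAB1FD3
clock 4: out=1, reg = 0x558FE9
clock 5: out=1, reg = 0x2AC7F4
clock 6: out=0, reg = 0x1563FA
clock 7: out=0, reg = 0x0AB1FD
clock 8: out=1, reg = 0x0558FE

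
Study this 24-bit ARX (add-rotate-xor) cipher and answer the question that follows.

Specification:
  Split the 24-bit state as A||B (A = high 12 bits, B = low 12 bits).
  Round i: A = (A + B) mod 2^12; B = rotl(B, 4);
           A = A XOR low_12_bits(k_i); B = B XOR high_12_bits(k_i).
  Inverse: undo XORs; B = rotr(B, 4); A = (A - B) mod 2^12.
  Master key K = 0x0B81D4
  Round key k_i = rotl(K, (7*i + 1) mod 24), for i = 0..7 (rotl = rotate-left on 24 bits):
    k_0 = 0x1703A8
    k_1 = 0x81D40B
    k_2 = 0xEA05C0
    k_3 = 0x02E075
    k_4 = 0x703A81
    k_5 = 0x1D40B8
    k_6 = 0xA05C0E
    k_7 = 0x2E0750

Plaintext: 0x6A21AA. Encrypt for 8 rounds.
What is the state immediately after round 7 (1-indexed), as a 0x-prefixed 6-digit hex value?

s_0 = plaintext = 0x6A21AA
s_1 = Round(s_0, k_0) = 0xBE4BD1
s_2 = Round(s_1, k_1) = 0x3BE506
s_3 = Round(s_2, k_2) = 0xD04EC5
s_4 = Round(s_3, k_3) = 0xBBCC70
s_5 = Round(s_4, k_4) = 0x2AD00F
s_6 = Round(s_5, k_5) = 0x204124
s_7 = Round(s_6, k_6) = 0xF26844
s_8 = Round(s_7, k_7) = 0x03A6A8

0xF26844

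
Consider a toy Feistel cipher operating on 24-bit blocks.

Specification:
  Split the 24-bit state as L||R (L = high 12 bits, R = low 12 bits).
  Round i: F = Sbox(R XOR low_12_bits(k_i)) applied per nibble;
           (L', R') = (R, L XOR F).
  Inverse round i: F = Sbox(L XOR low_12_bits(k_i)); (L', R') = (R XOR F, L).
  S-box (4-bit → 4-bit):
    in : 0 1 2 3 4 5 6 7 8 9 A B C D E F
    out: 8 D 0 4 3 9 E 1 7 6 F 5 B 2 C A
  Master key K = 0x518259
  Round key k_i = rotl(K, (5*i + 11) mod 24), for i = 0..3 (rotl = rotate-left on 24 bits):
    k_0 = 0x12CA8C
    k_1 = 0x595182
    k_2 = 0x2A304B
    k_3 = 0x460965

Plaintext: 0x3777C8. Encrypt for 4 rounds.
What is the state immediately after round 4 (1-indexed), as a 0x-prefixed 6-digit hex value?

s_0 = plaintext = 0x3777C8
s_1 = Round(s_0, k_0) = 0x7C8144
s_2 = Round(s_1, k_1) = 0x144F76
s_3 = Round(s_2, k_2) = 0xF76B06
s_4 = Round(s_3, k_3) = 0xB06F92

0xB06F92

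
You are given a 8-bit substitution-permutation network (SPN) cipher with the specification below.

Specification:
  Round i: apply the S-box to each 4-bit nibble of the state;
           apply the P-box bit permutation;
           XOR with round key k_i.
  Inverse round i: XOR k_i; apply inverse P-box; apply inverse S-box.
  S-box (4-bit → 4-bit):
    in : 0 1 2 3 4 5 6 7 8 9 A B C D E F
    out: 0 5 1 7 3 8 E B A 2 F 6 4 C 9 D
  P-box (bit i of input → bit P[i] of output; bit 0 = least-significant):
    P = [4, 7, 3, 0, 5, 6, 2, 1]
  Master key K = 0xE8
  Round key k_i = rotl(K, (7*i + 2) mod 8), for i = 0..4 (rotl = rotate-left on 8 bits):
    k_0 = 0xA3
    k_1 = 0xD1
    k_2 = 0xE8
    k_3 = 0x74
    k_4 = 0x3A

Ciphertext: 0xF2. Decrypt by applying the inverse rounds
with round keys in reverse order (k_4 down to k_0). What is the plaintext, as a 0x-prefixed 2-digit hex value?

0x2A

s_0 = ciphertext = 0xF2
s_1 = InvRound(s_0, k_4) = 0x9B
s_2 = InvRound(s_1, k_3) = 0xA6
s_3 = InvRound(s_2, k_2) = 0x6C
s_4 = InvRound(s_3, k_1) = 0x1A
s_5 = InvRound(s_4, k_0) = 0x2A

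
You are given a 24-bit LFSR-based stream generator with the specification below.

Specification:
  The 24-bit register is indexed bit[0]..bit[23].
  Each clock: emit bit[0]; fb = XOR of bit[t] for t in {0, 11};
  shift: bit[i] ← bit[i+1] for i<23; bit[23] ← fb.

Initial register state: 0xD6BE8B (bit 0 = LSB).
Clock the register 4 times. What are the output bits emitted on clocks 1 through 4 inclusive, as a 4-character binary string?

reg_0 = 0xD6BE8B
clock 1: out=1, reg = 0x6B5F45
clock 2: out=1, reg = 0x35AFA2
clock 3: out=0, reg = 0x9AD7D1
clock 4: out=1, reg = 0xCD6BE8

1101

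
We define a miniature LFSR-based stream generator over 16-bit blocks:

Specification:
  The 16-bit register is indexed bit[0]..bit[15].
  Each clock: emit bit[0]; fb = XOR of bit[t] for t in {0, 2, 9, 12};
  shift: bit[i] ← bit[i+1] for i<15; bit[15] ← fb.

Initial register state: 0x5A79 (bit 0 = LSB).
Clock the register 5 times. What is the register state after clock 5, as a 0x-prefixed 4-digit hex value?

reg_0 = 0x5A79
clock 1: out=1, reg = 0xAD3C
clock 2: out=0, reg = 0xD69E
clock 3: out=0, reg = 0xEB4F
clock 4: out=1, reg = 0xF5A7
clock 5: out=1, reg = 0xFAD3

0xFAD3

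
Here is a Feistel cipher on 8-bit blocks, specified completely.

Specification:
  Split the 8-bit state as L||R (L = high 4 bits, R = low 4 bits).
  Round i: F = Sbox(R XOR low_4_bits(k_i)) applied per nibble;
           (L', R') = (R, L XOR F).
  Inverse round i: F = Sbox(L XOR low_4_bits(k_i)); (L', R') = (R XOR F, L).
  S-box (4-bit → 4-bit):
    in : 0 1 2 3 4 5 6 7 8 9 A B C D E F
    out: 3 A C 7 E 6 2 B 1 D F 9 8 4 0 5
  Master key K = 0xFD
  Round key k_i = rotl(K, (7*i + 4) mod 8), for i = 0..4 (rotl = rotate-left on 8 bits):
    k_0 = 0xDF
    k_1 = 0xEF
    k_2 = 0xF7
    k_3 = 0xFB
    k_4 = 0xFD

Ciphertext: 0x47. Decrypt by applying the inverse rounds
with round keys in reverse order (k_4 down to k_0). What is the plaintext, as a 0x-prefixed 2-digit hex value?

0x4F

s_0 = ciphertext = 0x47
s_1 = InvRound(s_0, k_4) = 0xA4
s_2 = InvRound(s_1, k_3) = 0xEA
s_3 = InvRound(s_2, k_2) = 0x7E
s_4 = InvRound(s_3, k_1) = 0xF7
s_5 = InvRound(s_4, k_0) = 0x4F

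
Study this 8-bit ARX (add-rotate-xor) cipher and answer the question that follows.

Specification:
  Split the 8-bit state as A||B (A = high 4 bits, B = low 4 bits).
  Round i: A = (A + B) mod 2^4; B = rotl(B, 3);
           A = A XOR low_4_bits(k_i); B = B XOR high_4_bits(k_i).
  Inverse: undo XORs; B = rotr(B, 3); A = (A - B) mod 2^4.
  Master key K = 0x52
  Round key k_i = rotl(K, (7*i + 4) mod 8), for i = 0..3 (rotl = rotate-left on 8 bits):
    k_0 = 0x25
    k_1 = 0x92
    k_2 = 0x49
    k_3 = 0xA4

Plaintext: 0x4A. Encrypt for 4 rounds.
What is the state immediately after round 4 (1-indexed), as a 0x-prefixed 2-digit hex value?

s_0 = plaintext = 0x4A
s_1 = Round(s_0, k_0) = 0xB7
s_2 = Round(s_1, k_1) = 0x02
s_3 = Round(s_2, k_2) = 0xB5
s_4 = Round(s_3, k_3) = 0x40

0x40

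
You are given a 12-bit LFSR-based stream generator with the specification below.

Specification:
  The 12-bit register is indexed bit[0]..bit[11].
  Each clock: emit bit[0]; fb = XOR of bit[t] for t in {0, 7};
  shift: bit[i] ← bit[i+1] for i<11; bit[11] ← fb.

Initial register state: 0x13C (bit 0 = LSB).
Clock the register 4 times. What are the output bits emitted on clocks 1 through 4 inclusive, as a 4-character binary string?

reg_0 = 0x13C
clock 1: out=0, reg = 0x09E
clock 2: out=0, reg = 0x84F
clock 3: out=1, reg = 0xC27
clock 4: out=1, reg = 0xE13

0011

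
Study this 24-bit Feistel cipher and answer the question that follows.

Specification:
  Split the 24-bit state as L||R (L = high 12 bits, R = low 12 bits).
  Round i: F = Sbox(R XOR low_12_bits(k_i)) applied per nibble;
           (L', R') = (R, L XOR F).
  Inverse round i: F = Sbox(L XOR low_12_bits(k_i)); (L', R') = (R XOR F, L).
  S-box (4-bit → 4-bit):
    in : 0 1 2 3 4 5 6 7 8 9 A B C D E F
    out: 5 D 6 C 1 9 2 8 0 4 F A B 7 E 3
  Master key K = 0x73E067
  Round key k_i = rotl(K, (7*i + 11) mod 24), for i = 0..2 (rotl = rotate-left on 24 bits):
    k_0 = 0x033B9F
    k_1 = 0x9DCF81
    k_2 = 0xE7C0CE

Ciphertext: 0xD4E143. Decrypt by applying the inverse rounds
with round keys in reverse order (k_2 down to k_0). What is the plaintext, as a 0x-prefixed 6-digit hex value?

s_0 = ciphertext = 0xD4E143
s_1 = InvRound(s_0, k_2) = 0x646D4E
s_2 = InvRound(s_1, k_1) = 0x9F6646
s_3 = InvRound(s_2, k_0) = 0x0629F6

0x0629F6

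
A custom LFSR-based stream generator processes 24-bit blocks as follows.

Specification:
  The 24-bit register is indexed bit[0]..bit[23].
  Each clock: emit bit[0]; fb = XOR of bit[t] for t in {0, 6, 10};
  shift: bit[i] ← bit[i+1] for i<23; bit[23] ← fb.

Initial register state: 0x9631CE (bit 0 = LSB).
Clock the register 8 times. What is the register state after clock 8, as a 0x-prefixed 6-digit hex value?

0x859631

reg_0 = 0x9631CE
clock 1: out=0, reg = 0xCB18E7
clock 2: out=1, reg = 0x658C73
clock 3: out=1, reg = 0xB2C639
clock 4: out=1, reg = 0x59631C
clock 5: out=0, reg = 0x2CB18E
clock 6: out=0, reg = 0x1658C7
clock 7: out=1, reg = 0x0B2C63
clock 8: out=1, reg = 0x859631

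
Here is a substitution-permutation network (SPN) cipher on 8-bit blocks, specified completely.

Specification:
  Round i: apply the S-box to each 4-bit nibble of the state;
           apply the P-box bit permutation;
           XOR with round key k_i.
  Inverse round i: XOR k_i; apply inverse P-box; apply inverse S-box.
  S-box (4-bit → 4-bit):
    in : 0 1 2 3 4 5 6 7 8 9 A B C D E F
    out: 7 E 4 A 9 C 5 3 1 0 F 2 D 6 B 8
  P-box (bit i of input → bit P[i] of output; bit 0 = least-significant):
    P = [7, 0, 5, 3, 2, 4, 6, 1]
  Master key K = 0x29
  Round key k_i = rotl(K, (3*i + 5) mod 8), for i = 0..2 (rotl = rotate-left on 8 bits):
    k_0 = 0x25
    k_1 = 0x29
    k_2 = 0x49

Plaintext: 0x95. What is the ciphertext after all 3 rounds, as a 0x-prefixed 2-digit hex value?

s_0 = plaintext = 0x95
s_1 = Round(s_0, k_0) = 0x0D
s_2 = Round(s_1, k_1) = 0x5C
s_3 = Round(s_2, k_2) = 0xA3

0xA3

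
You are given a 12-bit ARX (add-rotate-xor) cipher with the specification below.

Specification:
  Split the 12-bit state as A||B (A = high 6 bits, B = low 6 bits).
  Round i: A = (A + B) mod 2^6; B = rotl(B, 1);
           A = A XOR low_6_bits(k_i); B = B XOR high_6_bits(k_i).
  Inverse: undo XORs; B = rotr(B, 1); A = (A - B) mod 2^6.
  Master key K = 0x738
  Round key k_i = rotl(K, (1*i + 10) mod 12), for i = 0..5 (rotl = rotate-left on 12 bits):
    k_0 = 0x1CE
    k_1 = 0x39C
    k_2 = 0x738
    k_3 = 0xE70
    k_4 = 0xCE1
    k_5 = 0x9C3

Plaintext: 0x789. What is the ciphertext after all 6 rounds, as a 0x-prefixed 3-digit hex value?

0xBCD

s_0 = plaintext = 0x789
s_1 = Round(s_0, k_0) = 0xA55
s_2 = Round(s_1, k_1) = 0x8A4
s_3 = Round(s_2, k_2) = 0xF95
s_4 = Round(s_3, k_3) = 0x8D3
s_5 = Round(s_4, k_4) = 0x5D5
s_6 = Round(s_5, k_5) = 0xBCD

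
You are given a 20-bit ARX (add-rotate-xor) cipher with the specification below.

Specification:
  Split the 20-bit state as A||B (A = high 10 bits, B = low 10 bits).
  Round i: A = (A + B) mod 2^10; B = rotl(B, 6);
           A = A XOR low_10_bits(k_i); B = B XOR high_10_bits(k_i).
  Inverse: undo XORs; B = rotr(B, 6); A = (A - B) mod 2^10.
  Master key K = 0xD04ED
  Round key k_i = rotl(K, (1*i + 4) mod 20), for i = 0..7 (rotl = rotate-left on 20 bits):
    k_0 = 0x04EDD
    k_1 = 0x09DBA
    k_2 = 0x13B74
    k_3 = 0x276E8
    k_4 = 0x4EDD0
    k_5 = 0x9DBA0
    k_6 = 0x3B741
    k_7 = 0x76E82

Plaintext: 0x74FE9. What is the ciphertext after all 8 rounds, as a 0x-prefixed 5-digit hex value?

s_0 = plaintext = 0x74FE9
s_1 = Round(s_0, k_0) = 0xD866D
s_2 = Round(s_1, k_1) = 0x1D341
s_3 = Round(s_2, k_2) = 0x3043A
s_4 = Round(s_3, k_3) = 0x84E1E
s_5 = Round(s_4, k_4) = 0x7869A
s_6 = Round(s_5, k_5) = 0xF6CDF
s_7 = Round(s_6, k_6) = 0xFEF20
s_8 = Round(s_7, k_7) = 0x665E9

0x665E9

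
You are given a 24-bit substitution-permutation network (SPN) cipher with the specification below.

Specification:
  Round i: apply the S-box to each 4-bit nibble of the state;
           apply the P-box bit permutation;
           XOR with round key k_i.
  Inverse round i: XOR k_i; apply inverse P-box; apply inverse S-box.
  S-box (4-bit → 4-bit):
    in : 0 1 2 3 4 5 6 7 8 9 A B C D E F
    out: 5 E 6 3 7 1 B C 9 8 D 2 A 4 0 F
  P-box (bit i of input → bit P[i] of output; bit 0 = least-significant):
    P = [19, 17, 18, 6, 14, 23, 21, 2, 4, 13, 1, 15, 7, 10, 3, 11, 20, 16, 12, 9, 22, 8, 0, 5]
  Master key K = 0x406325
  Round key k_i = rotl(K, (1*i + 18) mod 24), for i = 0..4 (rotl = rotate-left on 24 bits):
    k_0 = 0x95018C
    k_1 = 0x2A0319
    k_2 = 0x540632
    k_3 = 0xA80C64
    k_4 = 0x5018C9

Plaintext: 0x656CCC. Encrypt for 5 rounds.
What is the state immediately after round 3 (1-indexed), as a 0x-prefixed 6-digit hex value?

0x7B9AAA

s_0 = plaintext = 0x656CCC
s_1 = Round(s_0, k_0) = 0x47AC68
s_2 = Round(s_1, k_1) = 0xE2F8D4
s_3 = Round(s_2, k_2) = 0x7B9AAA
s_4 = Round(s_3, k_3) = 0x85C413
s_5 = Round(s_4, k_4) = 0xAA34FF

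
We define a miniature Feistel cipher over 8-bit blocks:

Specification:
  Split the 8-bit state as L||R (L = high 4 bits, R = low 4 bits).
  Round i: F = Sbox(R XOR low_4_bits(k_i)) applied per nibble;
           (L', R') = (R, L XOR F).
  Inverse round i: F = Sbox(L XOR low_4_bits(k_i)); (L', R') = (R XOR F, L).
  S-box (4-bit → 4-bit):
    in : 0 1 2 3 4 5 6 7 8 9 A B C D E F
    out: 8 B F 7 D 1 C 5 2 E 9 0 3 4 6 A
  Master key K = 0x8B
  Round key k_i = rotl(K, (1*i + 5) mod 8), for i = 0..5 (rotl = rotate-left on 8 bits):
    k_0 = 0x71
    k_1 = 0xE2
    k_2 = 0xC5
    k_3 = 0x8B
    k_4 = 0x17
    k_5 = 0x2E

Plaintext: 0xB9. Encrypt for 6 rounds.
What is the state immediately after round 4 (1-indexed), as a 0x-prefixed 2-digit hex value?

s_0 = plaintext = 0xB9
s_1 = Round(s_0, k_0) = 0x99
s_2 = Round(s_1, k_1) = 0x99
s_3 = Round(s_2, k_2) = 0x9A
s_4 = Round(s_3, k_3) = 0xA2
s_5 = Round(s_4, k_4) = 0x2B
s_6 = Round(s_5, k_5) = 0xB3

0xA2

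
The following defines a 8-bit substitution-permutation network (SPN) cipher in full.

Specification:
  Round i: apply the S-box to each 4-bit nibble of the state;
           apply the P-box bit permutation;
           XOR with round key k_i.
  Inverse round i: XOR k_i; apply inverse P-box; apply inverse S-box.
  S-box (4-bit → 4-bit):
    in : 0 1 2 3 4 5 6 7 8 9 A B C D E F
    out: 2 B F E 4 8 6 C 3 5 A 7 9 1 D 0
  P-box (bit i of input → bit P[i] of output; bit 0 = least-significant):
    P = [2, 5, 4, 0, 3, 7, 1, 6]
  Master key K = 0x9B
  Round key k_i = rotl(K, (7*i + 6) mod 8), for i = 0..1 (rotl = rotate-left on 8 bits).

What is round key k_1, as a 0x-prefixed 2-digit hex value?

K = 0x9B
k_0 = rotl(K, (7*0+6) mod 8) = rotl(K, 6) = 0xE6
k_1 = rotl(K, (7*1+6) mod 8) = rotl(K, 5) = 0x73

0x73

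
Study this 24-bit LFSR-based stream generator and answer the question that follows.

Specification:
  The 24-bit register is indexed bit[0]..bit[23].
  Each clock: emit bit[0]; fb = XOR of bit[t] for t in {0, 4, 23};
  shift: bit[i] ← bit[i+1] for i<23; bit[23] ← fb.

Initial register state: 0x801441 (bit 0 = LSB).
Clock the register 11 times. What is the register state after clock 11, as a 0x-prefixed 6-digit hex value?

reg_0 = 0x801441
clock 1: out=1, reg = 0x400A20
clock 2: out=0, reg = 0x200510
clock 3: out=0, reg = 0x900288
clock 4: out=0, reg = 0xC80144
clock 5: out=0, reg = 0xE400A2
clock 6: out=0, reg = 0xF20051
clock 7: out=1, reg = 0xF90028
clock 8: out=0, reg = 0xFC8014
clock 9: out=0, reg = 0x7E400A
clock 10: out=0, reg = 0x3F2005
clock 11: out=1, reg = 0x9F9002

0x9F9002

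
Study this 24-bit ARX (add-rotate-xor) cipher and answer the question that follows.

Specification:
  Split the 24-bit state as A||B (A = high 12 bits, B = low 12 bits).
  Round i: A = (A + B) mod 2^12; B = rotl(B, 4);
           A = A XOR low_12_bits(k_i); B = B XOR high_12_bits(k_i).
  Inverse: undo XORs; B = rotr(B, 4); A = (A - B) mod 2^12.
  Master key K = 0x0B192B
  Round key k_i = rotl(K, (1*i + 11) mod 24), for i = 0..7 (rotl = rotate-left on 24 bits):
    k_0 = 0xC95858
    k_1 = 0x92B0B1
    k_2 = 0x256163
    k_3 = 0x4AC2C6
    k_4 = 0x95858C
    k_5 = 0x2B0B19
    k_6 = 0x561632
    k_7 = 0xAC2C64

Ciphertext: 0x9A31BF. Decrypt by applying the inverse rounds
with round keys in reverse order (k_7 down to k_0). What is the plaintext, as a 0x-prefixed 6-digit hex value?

s_0 = ciphertext = 0x9A31BF
s_1 = InvRound(s_0, k_7) = 0x810DB7
s_2 = InvRound(s_1, k_6) = 0x79568D
s_3 = InvRound(s_2, k_5) = 0xF49D43
s_4 = InvRound(s_3, k_4) = 0xF84B41
s_5 = InvRound(s_4, k_3) = 0xF44DFE
s_6 = InvRound(s_5, k_2) = 0x52D8FA
s_7 = InvRound(s_6, k_1) = 0x47F11D
s_8 = InvRound(s_7, k_0) = 0x34F8D8

0x34F8D8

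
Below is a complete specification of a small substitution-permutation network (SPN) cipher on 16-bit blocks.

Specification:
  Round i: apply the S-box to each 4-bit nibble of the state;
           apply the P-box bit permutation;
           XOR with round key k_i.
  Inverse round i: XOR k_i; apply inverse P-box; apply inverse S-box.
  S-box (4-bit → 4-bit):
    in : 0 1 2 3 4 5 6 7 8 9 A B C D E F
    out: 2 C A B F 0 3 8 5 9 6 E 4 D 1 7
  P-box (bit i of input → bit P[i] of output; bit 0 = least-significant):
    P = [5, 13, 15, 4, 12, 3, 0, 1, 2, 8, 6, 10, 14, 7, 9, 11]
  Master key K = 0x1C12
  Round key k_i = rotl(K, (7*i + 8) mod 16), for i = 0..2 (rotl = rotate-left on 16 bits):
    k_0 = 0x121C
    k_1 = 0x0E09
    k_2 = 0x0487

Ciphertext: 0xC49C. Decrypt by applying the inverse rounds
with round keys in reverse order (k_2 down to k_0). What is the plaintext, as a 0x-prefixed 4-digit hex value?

0x8567

s_0 = ciphertext = 0xC49C
s_1 = InvRound(s_0, k_2) = 0xE5B1
s_2 = InvRound(s_1, k_1) = 0x4004
s_3 = InvRound(s_2, k_0) = 0x8567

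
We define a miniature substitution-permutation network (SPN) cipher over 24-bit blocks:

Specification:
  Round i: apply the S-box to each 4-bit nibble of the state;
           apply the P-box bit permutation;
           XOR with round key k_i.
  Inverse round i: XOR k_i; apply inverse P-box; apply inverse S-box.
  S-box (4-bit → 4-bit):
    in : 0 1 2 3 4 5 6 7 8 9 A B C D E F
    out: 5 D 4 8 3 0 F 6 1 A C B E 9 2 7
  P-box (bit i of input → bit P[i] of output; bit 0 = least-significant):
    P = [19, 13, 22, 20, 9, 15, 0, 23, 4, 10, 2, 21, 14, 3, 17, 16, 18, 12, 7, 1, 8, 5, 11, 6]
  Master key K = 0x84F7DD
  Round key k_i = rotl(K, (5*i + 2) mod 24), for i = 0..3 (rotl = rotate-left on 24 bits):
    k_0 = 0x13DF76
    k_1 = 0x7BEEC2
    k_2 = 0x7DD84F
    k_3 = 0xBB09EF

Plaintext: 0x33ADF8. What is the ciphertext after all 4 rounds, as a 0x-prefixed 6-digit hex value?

0x5BFDC0

s_0 = plaintext = 0x33ADF8
s_1 = Round(s_0, k_0) = 0x385D25
s_2 = Round(s_1, k_1) = 0x5FEE93
s_3 = Round(s_2, k_2) = 0xE94CC7
s_4 = Round(s_3, k_3) = 0x5BFDC0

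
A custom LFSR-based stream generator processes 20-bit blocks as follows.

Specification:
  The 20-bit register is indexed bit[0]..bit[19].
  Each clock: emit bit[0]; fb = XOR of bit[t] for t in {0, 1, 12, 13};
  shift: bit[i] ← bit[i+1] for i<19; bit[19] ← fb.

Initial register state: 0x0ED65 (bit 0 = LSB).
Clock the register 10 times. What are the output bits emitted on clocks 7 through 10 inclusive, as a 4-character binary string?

reg_0 = 0x0ED65
clock 1: out=1, reg = 0x076B2
clock 2: out=0, reg = 0x83B59
clock 3: out=1, reg = 0xC1DAC
clock 4: out=0, reg = 0xE0ED6
clock 5: out=0, reg = 0xF076B
clock 6: out=1, reg = 0x783B5
clock 7: out=1, reg = 0xBC1DA
clock 8: out=0, reg = 0xDE0ED
clock 9: out=1, reg = 0x6F076
clock 10: out=0, reg = 0xB783B

1010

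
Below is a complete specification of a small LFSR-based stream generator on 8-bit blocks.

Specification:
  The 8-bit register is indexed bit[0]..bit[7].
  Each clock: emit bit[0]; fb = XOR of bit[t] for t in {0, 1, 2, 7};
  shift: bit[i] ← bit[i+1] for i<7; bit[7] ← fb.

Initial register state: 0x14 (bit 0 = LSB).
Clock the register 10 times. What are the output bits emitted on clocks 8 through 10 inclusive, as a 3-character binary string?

reg_0 = 0x14
clock 1: out=0, reg = 0x8A
clock 2: out=0, reg = 0x45
clock 3: out=1, reg = 0x22
clock 4: out=0, reg = 0x91
clock 5: out=1, reg = 0x48
clock 6: out=0, reg = 0x24
clock 7: out=0, reg = 0x92
clock 8: out=0, reg = 0x49
clock 9: out=1, reg = 0xA4
clock 10: out=0, reg = 0x52

010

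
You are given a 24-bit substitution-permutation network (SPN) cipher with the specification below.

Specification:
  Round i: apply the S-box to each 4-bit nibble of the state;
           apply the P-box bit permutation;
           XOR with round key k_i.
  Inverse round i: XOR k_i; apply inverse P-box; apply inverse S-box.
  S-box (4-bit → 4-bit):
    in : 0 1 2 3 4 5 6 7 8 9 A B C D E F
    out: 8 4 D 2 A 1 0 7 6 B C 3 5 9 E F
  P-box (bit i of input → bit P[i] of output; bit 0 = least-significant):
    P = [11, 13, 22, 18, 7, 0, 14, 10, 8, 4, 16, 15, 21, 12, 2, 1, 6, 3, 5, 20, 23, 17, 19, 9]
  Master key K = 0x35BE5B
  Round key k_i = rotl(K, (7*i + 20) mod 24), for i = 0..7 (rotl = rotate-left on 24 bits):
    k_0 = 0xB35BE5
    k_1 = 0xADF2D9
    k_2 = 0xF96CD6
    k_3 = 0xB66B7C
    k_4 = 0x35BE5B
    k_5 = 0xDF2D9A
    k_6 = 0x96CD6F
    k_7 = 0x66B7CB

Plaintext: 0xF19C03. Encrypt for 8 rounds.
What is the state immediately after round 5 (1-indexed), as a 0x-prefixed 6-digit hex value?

0x87A615

s_0 = plaintext = 0xF19C03
s_1 = Round(s_0, k_0) = 0x186CC7
s_2 = Round(s_1, k_1) = 0xE49B71
s_3 = Round(s_2, k_2) = 0x833F4D
s_4 = Round(s_3, k_3) = 0xB9F665
s_5 = Round(s_4, k_4) = 0x87A615
s_6 = Round(s_5, k_5) = 0xD565F4
s_7 = Round(s_6, k_6) = 0x12AAAE
s_8 = Round(s_7, k_7) = 0x3B53AD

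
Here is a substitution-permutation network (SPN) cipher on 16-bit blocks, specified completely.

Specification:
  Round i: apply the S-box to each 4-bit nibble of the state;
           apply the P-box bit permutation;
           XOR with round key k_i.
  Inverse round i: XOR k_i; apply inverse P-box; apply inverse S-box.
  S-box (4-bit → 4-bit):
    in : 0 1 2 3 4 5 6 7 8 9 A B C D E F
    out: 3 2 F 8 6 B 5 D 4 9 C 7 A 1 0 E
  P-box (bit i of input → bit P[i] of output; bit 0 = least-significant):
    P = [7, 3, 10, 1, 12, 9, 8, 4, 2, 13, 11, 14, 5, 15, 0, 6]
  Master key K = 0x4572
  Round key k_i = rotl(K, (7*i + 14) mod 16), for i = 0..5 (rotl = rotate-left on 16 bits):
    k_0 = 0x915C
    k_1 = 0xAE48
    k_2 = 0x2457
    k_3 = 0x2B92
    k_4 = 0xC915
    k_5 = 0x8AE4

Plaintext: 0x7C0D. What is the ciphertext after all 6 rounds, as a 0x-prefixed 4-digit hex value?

0xA2A8

s_0 = plaintext = 0x7C0D
s_1 = Round(s_0, k_0) = 0xE3BD
s_2 = Round(s_1, k_1) = 0xFDC8
s_3 = Round(s_2, k_2) = 0xA202
s_4 = Round(s_3, k_3) = 0x555D
s_5 = Round(s_4, k_4) = 0x3BE1
s_6 = Round(s_5, k_5) = 0xA2A8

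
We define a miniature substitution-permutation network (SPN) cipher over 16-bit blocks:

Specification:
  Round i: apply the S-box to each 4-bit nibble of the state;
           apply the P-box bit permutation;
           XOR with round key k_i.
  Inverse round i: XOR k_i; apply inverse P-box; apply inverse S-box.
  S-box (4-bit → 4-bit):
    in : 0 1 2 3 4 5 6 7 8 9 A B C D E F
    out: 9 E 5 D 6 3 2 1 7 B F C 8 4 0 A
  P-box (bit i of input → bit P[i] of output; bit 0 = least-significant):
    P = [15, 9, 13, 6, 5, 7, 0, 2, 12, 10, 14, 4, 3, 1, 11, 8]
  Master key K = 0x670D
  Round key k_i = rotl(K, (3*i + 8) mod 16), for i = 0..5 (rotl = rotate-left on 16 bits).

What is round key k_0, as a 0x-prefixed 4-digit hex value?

K = 0x670D
k_0 = rotl(K, (3*0+8) mod 16) = rotl(K, 8) = 0x0D67

0x0D67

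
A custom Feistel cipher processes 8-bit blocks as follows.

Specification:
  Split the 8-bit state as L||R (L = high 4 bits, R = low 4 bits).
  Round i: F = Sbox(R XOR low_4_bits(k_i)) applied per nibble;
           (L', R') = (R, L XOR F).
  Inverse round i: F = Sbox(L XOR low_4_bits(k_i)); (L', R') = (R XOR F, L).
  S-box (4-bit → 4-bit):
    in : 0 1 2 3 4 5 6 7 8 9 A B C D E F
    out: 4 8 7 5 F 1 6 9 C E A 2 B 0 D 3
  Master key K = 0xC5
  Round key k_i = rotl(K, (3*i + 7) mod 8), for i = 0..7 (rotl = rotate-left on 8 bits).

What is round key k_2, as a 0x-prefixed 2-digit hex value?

0xB8

K = 0xC5
k_0 = rotl(K, (3*0+7) mod 8) = rotl(K, 7) = 0xE2
k_1 = rotl(K, (3*1+7) mod 8) = rotl(K, 2) = 0x17
k_2 = rotl(K, (3*2+7) mod 8) = rotl(K, 5) = 0xB8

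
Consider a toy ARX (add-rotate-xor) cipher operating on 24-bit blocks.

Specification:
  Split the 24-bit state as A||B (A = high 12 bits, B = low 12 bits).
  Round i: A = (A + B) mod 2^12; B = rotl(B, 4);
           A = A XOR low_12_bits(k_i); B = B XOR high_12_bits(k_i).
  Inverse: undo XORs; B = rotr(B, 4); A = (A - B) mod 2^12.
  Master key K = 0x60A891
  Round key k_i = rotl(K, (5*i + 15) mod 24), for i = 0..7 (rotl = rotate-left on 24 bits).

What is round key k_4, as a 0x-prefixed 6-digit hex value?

0x448B05

K = 0x60A891
k_0 = rotl(K, (5*0+15) mod 24) = rotl(K, 15) = 0x48B054
k_1 = rotl(K, (5*1+15) mod 24) = rotl(K, 20) = 0x160A89
k_2 = rotl(K, (5*2+15) mod 24) = rotl(K, 1) = 0xC15122
k_3 = rotl(K, (5*3+15) mod 24) = rotl(K, 6) = 0x2A2458
k_4 = rotl(K, (5*4+15) mod 24) = rotl(K, 11) = 0x448B05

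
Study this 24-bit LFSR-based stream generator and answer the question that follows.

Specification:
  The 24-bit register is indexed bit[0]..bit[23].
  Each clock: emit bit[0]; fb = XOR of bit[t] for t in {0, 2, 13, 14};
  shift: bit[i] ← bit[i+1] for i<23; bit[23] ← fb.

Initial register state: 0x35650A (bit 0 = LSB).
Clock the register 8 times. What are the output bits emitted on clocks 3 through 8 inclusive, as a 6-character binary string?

reg_0 = 0x35650A
clock 1: out=0, reg = 0x1AB285
clock 2: out=1, reg = 0x8D5942
clock 3: out=0, reg = 0xC6ACA1
clock 4: out=1, reg = 0x635650
clock 5: out=0, reg = 0xB1AB28
clock 6: out=0, reg = 0xD8D594
clock 7: out=0, reg = 0x6C6ACA
clock 8: out=0, reg = 0x363565

010000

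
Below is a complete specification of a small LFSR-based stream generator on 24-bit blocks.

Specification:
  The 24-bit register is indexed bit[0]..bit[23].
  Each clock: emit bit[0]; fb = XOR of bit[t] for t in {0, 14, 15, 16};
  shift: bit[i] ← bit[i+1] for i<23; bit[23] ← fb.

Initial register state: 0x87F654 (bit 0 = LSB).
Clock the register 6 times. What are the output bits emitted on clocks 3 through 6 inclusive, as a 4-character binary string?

reg_0 = 0x87F654
clock 1: out=0, reg = 0xC3FB2A
clock 2: out=0, reg = 0xE1FD95
clock 3: out=1, reg = 0x70FECA
clock 4: out=0, reg = 0x387F65
clock 5: out=1, reg = 0x1C3FB2
clock 6: out=0, reg = 0x0E1FD9

1010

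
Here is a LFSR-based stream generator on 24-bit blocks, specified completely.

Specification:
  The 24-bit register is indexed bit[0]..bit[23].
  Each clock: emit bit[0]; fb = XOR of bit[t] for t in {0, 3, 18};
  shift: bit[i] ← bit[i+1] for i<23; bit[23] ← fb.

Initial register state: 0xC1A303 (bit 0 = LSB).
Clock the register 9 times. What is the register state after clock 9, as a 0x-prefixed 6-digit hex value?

0xC9E0D1

reg_0 = 0xC1A303
clock 1: out=1, reg = 0xE0D181
clock 2: out=1, reg = 0xF068C0
clock 3: out=0, reg = 0x783460
clock 4: out=0, reg = 0x3C1A30
clock 5: out=0, reg = 0x9E0D18
clock 6: out=0, reg = 0x4F068C
clock 7: out=0, reg = 0x278346
clock 8: out=0, reg = 0x93C1A3
clock 9: out=1, reg = 0xC9E0D1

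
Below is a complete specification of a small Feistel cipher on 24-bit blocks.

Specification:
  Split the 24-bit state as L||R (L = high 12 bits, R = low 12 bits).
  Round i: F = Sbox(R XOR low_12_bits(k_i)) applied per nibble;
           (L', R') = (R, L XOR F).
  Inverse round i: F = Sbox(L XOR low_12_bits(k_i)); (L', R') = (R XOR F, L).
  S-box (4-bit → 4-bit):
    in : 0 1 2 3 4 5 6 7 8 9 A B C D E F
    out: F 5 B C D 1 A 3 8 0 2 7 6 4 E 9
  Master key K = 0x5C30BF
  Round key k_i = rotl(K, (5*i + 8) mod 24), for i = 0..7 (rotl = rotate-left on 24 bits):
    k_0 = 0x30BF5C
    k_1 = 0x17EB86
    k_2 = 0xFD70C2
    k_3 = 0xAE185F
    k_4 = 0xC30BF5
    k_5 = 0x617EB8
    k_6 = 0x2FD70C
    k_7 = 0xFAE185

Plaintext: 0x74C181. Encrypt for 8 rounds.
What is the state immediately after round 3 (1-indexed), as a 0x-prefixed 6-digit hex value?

s_0 = plaintext = 0x74C181
s_1 = Round(s_0, k_0) = 0x181908
s_2 = Round(s_1, k_1) = 0x908A0F
s_3 = Round(s_2, k_2) = 0xA0FB6C
s_4 = Round(s_3, k_3) = 0xB6C6C3
s_5 = Round(s_4, k_4) = 0x6C3FA6
s_6 = Round(s_5, k_5) = 0xFA639D
s_7 = Round(s_6, k_6) = 0x39D2A3
s_8 = Round(s_7, k_7) = 0x2A3F27

0xA0FB6C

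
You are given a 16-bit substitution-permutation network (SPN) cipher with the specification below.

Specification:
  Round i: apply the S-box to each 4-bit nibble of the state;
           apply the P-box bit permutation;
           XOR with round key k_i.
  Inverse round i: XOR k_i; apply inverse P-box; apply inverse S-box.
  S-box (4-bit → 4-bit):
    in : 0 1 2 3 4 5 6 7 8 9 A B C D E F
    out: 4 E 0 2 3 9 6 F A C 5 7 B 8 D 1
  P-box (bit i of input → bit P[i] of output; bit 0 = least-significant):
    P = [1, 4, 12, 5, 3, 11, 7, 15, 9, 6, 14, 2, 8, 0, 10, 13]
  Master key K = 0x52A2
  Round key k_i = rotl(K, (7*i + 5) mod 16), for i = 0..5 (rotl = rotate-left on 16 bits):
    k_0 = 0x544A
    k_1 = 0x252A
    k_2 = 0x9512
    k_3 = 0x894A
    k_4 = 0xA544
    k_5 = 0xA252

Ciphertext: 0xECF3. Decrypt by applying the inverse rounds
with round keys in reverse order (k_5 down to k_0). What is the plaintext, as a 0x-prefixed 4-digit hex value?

0x1679

s_0 = ciphertext = 0xECF3
s_1 = InvRound(s_0, k_5) = 0x6A6D
s_2 = InvRound(s_1, k_4) = 0xBACD
s_3 = InvRound(s_2, k_3) = 0xC50A
s_4 = InvRound(s_3, k_2) = 0x20F6
s_5 = InvRound(s_4, k_1) = 0xA8A3
s_6 = InvRound(s_5, k_0) = 0x1679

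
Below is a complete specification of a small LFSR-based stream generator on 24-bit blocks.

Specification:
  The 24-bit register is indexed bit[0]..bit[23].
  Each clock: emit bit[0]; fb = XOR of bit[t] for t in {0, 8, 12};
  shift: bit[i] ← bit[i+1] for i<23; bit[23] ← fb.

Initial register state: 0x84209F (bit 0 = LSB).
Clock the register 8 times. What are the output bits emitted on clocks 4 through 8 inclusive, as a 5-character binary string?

11001

reg_0 = 0x84209F
clock 1: out=1, reg = 0xC2104F
clock 2: out=1, reg = 0x610827
clock 3: out=1, reg = 0xB08413
clock 4: out=1, reg = 0xD84209
clock 5: out=1, reg = 0xEC2104
clock 6: out=0, reg = 0xF61082
clock 7: out=0, reg = 0xFB0841
clock 8: out=1, reg = 0xFD8420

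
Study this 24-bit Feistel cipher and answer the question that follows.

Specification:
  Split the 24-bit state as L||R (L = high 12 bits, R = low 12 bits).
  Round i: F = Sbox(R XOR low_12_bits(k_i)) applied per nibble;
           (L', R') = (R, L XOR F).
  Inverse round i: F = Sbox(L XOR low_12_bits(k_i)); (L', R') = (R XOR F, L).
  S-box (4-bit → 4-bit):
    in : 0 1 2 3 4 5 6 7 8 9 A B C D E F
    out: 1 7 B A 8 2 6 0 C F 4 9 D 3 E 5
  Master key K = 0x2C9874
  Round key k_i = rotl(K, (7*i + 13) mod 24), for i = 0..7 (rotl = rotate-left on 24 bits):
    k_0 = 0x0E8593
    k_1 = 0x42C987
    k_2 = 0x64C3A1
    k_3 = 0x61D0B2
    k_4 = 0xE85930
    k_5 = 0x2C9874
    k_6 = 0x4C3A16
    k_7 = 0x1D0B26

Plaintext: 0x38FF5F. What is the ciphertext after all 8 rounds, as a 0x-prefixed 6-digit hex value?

s_0 = plaintext = 0x38FF5F
s_1 = Round(s_0, k_0) = 0xF5F752
s_2 = Round(s_1, k_1) = 0x75216D
s_3 = Round(s_2, k_2) = 0x16DC8F
s_4 = Round(s_3, k_3) = 0xC8FCCE
s_5 = Round(s_4, k_4) = 0xCCEED1
s_6 = Round(s_5, k_5) = 0xED1A8C
s_7 = Round(s_6, k_6) = 0xA8CF25
s_8 = Round(s_7, k_7) = 0xF25296

0xF25296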